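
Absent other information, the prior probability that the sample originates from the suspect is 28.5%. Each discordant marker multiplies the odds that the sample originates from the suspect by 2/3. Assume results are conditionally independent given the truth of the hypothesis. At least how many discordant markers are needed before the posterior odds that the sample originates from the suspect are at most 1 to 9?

Prior odds: 0.285 ÷ 0.715 = 57/143.
Likelihood ratio per discordant marker = 2/3.
Target odds = 1/9.
Need (57/143) × (2/3)ⁿ ≤ 1/9, i.e. (2/3)ⁿ ≤ 143/513.
(2/3)³ = 8/27 is still above 143/513 but (2/3)⁴ = 16/81 is at or below it, so n = 4.

4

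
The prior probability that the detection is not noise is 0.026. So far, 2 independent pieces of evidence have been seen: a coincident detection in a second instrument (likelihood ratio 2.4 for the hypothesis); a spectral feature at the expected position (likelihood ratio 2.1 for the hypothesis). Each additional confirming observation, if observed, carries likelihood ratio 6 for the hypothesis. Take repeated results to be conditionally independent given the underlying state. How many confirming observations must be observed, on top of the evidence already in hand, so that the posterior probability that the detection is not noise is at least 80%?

Prior odds = 0.026/0.974 = 13/487.
Combined Bayes factor of the evidence already in hand = 2.4 × 2.1 = 5.04.
Odds after that evidence = (13/487) × 5.04 = 1638/12175.
Target odds = 0.8/0.2 = 4.
Need 6ⁿ ≥ 4 ÷ (1638/12175) = 24350/819.
6¹ = 6 falls short of 24350/819 but 6² = 36 reaches it, so n = 2.

2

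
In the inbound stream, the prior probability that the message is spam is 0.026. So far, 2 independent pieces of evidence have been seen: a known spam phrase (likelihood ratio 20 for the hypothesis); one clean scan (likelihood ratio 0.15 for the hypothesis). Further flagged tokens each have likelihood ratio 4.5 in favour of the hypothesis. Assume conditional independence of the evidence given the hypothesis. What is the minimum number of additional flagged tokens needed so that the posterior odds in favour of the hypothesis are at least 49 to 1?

Prior odds = 0.026/0.974 = 13/487.
Combined Bayes factor of the evidence already in hand = 20 × 0.15 = 3.
Odds after that evidence = (13/487) × 3 = 39/487.
Target odds = 49.
Need 4.5ⁿ ≥ 49 ÷ (39/487) = 23863/39.
4.5⁴ = 410.0625 falls short of 23863/39 but 4.5⁵ = 1845.28125 reaches it, so n = 5.

5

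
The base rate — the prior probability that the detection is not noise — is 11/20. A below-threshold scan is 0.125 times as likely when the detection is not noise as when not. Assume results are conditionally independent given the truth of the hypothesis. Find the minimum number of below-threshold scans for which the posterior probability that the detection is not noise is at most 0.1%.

Prior odds: 0.55 ÷ 0.45 = 11/9.
Likelihood ratio per below-threshold scan = 0.125.
Target posterior odds = 0.001/0.999 = 1/999.
Need (11/9) × 0.125ⁿ ≤ 1/999, i.e. 0.125ⁿ ≤ 1/1221.
0.125³ = 0.001953125 is still above 1/1221 but 0.125⁴ = 1/4096 is at or below it, so n = 4.

4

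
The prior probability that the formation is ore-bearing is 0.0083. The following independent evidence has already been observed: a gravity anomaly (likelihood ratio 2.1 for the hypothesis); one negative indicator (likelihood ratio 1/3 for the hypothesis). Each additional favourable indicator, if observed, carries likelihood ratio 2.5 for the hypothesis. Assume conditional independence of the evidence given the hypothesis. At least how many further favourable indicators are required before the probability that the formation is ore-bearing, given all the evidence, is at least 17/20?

8

Prior odds = 0.0083/0.9917 = 83/9917.
Combined Bayes factor of the evidence already in hand = 2.1 × (1/3) = 0.7.
Odds after that evidence = (83/9917) × 0.7 = 581/99170.
Target odds = 0.85/0.15 = 17/3.
Need 2.5ⁿ ≥ 17/3 ÷ (581/99170) = 1685890/1743.
2.5⁷ = 610.3515625 falls short of 1685890/1743 but 2.5⁸ = 390625/256 reaches it, so n = 8.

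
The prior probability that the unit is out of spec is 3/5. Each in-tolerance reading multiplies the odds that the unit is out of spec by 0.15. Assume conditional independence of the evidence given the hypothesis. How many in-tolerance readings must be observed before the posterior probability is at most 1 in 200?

4

Prior odds: 0.6 ÷ 0.4 = 1.5.
Likelihood ratio per in-tolerance reading = 0.15.
Target odds: 0.005 ÷ 0.995 = 1/199.
Require 0.15ⁿ ≤ 1/199 ÷ 1.5 = 2/597.
0.15³ = 0.003375 is still above 2/597 but 0.15⁴ = 81/160000 is at or below it, so n = 4.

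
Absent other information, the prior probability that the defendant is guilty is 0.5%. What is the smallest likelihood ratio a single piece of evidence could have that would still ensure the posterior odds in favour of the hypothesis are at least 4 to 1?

Prior odds = 0.005/0.995 = 1/199.
Target odds = 4.
Required Bayes factor = 4 ÷ (1/199) = 796.

796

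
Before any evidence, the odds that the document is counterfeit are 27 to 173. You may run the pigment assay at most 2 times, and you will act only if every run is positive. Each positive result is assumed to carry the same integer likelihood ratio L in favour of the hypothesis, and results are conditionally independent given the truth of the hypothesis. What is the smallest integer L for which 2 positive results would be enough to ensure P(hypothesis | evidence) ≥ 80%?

6

Prior odds = 27/173.
Target odds = 0.8/0.2 = 4.
Need L² ≥ 4 ÷ (27/173) = 692/27.
5² = 25 < 692/27 ≤ 36 = 6², so L = 6.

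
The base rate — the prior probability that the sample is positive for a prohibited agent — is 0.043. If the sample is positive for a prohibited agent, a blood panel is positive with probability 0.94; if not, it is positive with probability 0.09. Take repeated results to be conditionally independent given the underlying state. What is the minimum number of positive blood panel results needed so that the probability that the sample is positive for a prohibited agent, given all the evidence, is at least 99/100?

4

Prior odds = 0.043/0.957 = 43/957.
Likelihood ratio of a positive = 0.94/0.09 = 94/9.
Target posterior odds = 0.99/0.01 = 99.
Need (43/957) × (94/9)ⁿ ≥ 99, i.e. (94/9)ⁿ ≥ 94743/43.
(94/9)³ = 830584/729 falls short of 94743/43 but (94/9)⁴ = 78074896/6561 reaches it, so n = 4.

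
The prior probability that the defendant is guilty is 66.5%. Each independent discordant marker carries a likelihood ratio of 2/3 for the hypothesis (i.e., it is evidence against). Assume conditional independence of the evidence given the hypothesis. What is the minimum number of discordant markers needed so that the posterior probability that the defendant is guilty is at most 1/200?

Prior odds = 0.665/0.335 = 133/67.
Likelihood ratio per discordant marker = 2/3.
Target odds: 0.005 ÷ 0.995 = 1/199.
Require (2/3)ⁿ ≤ 1/199 ÷ (133/67) = 67/26467.
(2/3)¹⁴ = 16384/4782969 is still above 67/26467 but (2/3)¹⁵ = 32768/14348907 is at or below it, so n = 15.

15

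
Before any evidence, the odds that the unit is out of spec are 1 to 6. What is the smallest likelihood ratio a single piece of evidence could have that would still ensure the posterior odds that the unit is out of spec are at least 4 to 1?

24

Prior odds = 1/6.
Target odds = 4.
Required Bayes factor = 4 ÷ (1/6) = 24.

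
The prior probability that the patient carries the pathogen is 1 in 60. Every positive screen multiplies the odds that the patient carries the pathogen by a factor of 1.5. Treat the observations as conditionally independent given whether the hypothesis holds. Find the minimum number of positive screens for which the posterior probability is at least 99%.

22

Prior odds = (1/60)/(59/60) = 1/59.
Likelihood ratio per positive screen = 1.5.
Target odds: 0.99 ÷ 0.01 = 99.
Need (1/59) × 1.5ⁿ ≥ 99, i.e. 1.5ⁿ ≥ 5841.
1.5²¹ ≈4987.89 falls short of 5841 but 1.5²² ≈7481.83 reaches it, so n = 22.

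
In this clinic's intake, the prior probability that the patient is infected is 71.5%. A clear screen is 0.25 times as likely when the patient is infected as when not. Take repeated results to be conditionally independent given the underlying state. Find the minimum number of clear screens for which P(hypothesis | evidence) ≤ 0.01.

Prior odds = 0.715/0.285 = 143/57.
Likelihood ratio per clear screen = 0.25.
Target posterior odds = 0.01/0.99 = 1/99.
Require 0.25ⁿ ≤ 1/99 ÷ (143/57) = 19/4719.
0.25³ = 0.015625 is still above 19/4719 but 0.25⁴ = 0.00390625 is at or below it, so n = 4.

4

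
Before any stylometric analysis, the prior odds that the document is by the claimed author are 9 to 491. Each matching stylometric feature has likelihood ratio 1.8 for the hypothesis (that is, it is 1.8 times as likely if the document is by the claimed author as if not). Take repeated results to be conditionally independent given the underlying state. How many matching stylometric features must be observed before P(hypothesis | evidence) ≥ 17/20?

Prior odds = 9/491.
Likelihood ratio per matching stylometric feature = 1.8.
Target odds: 0.85 ÷ 0.15 = 17/3.
Require 1.8ⁿ ≥ 17/3 ÷ (9/491) = 8347/27.
1.8⁹ = 387420489/1953125 falls short of 8347/27 but 1.8¹⁰ ≈357.047 reaches it, so n = 10.

10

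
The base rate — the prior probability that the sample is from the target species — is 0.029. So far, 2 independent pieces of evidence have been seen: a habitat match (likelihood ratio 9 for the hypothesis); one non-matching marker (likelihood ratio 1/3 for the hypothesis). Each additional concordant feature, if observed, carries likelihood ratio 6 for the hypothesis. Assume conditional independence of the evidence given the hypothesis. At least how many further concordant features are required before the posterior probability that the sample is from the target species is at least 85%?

3

Prior odds = 0.029/0.971 = 29/971.
Combined Bayes factor of the evidence already in hand = 9 × (1/3) = 3.
Odds after that evidence = (29/971) × 3 = 87/971.
Target odds = 0.85/0.15 = 17/3.
Need 6ⁿ ≥ 17/3 ÷ (87/971) = 16507/261.
6² = 36 falls short of 16507/261 but 6³ = 216 reaches it, so n = 3.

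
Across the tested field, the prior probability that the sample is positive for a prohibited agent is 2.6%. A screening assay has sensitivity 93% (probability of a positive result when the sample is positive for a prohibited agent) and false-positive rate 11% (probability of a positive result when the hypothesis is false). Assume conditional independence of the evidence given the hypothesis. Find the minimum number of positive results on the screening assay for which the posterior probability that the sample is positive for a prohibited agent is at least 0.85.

Prior odds = 0.026/0.974 = 13/487.
Likelihood ratio of a positive result = 0.93/0.11 = 93/11.
Target posterior odds = 0.85/0.15 = 17/3.
Need (13/487) × (93/11)ⁿ ≥ 17/3, i.e. (93/11)ⁿ ≥ 8279/39.
(93/11)² = 8649/121 falls short of 8279/39 but (93/11)³ = 804357/1331 reaches it, so n = 3.

3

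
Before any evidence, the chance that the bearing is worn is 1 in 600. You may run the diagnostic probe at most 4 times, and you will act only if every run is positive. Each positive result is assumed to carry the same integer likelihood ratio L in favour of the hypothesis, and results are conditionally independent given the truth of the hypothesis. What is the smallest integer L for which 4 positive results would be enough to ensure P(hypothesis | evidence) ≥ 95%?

Prior odds = (1/600)/(599/600) = 1/599.
Target odds = 0.95/0.05 = 19.
Need L⁴ ≥ 19 ÷ (1/599) = 11381.
10⁴ = 10000 < 11381 ≤ 14641 = 11⁴, so L = 11.

11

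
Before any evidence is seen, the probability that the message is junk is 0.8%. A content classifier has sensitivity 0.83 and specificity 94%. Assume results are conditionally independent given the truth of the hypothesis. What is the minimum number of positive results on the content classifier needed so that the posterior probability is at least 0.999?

Prior odds: 0.008 ÷ 0.992 = 1/124.
False-positive rate = 1 − 0.94 = 0.06; likelihood ratio of a positive = 0.83/0.06 = 83/6.
Target odds: 0.999 ÷ 0.001 = 999.
Require (83/6)ⁿ ≥ 999 ÷ (1/124) = 123876.
(83/6)⁴ = 47458321/1296 falls short of 123876 but (83/6)⁵ ≈506564 reaches it, so n = 5.

5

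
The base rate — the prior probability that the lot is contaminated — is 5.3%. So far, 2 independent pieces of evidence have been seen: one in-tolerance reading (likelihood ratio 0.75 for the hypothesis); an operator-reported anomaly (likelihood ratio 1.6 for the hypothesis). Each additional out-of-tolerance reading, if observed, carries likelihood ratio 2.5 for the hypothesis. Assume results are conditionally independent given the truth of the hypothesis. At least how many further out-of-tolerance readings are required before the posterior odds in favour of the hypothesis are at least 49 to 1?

8

Prior odds = 0.053/0.947 = 53/947.
Combined Bayes factor of the evidence already in hand = 0.75 × 1.6 = 1.2.
Odds after that evidence = (53/947) × 1.2 = 318/4735.
Target odds = 49.
Need 2.5ⁿ ≥ 49 ÷ (318/4735) = 232015/318.
2.5⁷ = 610.3515625 falls short of 232015/318 but 2.5⁸ = 390625/256 reaches it, so n = 8.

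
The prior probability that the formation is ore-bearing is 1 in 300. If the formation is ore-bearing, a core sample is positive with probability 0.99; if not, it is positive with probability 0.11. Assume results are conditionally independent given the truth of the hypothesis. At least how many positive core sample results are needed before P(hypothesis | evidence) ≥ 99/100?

5

Prior odds = (1/300)/(299/300) = 1/299.
Likelihood ratio of a positive = 0.99/0.11 = 9.
Target odds: 0.99 ÷ 0.01 = 99.
Need (1/299) × 9ⁿ ≥ 99, i.e. 9ⁿ ≥ 29601.
9⁴ = 6561 falls short of 29601 but 9⁵ = 59049 reaches it, so n = 5.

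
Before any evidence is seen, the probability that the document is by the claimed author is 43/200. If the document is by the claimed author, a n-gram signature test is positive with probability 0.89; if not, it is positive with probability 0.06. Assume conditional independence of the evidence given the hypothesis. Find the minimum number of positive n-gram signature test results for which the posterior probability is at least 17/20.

Prior odds: 0.215 ÷ 0.785 = 43/157.
Likelihood ratio of a positive = 0.89/0.06 = 89/6.
Target posterior odds = 0.85/0.15 = 17/3.
Need (43/157) × (89/6)ⁿ ≥ 17/3, i.e. (89/6)ⁿ ≥ 2669/129.
(89/6)¹ = 89/6 falls short of 2669/129 but (89/6)² = 7921/36 reaches it, so n = 2.

2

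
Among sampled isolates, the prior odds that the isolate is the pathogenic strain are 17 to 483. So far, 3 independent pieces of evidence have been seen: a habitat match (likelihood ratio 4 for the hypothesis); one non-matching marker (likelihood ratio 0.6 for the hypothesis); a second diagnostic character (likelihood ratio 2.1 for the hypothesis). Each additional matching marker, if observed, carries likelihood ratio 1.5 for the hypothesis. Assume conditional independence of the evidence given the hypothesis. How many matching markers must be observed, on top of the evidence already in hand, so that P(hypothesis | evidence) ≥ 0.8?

8

Prior odds = 17/483.
Combined Bayes factor of the evidence already in hand = 4 × 0.6 × 2.1 = 5.04.
Odds after that evidence = (17/483) × 5.04 = 102/575.
Target odds = 0.8/0.2 = 4.
Need 1.5ⁿ ≥ 4 ÷ (102/575) = 1150/51.
1.5⁷ = 17.0859375 falls short of 1150/51 but 1.5⁸ = 25.62890625 reaches it, so n = 8.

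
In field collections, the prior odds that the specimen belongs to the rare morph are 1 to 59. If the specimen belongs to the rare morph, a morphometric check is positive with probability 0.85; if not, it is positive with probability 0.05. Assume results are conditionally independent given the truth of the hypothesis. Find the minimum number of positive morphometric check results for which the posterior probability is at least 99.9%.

4

Prior odds = 1/59.
Likelihood ratio of a positive = 0.85/0.05 = 17.
Target posterior odds = 0.999/0.001 = 999.
Require 17ⁿ ≥ 999 ÷ (1/59) = 58941.
17³ = 4913 falls short of 58941 but 17⁴ = 83521 reaches it, so n = 4.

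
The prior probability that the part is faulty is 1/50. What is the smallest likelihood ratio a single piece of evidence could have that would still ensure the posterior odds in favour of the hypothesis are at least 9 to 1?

441

Prior odds = 0.02/0.98 = 1/49.
Target odds = 9.
Required Bayes factor = 9 ÷ (1/49) = 441.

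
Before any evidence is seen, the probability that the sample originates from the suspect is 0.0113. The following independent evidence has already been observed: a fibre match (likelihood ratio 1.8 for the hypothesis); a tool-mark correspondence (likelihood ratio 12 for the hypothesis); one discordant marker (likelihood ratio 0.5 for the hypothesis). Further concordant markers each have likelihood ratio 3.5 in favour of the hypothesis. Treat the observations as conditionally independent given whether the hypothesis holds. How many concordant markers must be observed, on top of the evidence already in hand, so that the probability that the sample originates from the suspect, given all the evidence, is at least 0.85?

4

Prior odds = 0.0113/0.9887 = 113/9887.
Combined Bayes factor of the evidence already in hand = 1.8 × 12 × 0.5 = 10.8.
Odds after that evidence = (113/9887) × 10.8 = 6102/49435.
Target odds = 0.85/0.15 = 17/3.
Need 3.5ⁿ ≥ 17/3 ÷ (6102/49435) = 840395/18306.
3.5³ = 42.875 falls short of 840395/18306 but 3.5⁴ = 150.0625 reaches it, so n = 4.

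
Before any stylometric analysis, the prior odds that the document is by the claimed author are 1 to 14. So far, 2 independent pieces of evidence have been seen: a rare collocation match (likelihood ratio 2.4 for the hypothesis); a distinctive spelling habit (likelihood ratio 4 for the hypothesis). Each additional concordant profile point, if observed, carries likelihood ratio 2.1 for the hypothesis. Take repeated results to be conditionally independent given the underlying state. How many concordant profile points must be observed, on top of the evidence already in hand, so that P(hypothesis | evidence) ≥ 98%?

Prior odds = 1/14.
Combined Bayes factor of the evidence already in hand = 2.4 × 4 = 9.6.
Odds after that evidence = (1/14) × 9.6 = 24/35.
Target odds = 0.98/0.02 = 49.
Need 2.1ⁿ ≥ 49 ÷ (24/35) = 1715/24.
2.1⁵ = 4084101/100000 falls short of 1715/24 but 2.1⁶ = 85766121/1000000 reaches it, so n = 6.

6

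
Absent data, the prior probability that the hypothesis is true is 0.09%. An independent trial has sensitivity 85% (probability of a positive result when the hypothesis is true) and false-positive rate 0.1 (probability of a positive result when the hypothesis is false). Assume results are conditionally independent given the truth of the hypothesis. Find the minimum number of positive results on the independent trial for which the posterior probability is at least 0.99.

6

Prior odds = 0.0009/0.9991 = 9/9991.
Likelihood ratio of a positive result = 0.85/0.1 = 8.5.
Target odds: 0.99 ÷ 0.01 = 99.
Need (9/9991) × 8.5ⁿ ≥ 99, i.e. 8.5ⁿ ≥ 109901.
8.5⁵ = 44370.53125 falls short of 109901 but 8.5⁶ = 24137569/64 reaches it, so n = 6.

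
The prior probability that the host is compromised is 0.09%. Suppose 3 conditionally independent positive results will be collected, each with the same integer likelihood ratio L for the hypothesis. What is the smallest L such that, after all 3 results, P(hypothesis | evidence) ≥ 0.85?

Prior odds = 0.0009/0.9991 = 9/9991.
Target odds = 0.85/0.15 = 17/3.
Need L³ ≥ 17/3 ÷ (9/9991) = 169847/27.
18³ = 5832 < 169847/27 ≤ 6859 = 19³, so L = 19.

19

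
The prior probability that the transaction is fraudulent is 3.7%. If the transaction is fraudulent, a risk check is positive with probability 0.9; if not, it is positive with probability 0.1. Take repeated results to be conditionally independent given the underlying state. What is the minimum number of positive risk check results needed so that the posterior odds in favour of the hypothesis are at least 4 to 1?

Prior odds = 0.037/0.963 = 37/963.
Likelihood ratio of a positive = 0.9/0.1 = 9.
Target odds = 4.
Need (37/963) × 9ⁿ ≥ 4, i.e. 9ⁿ ≥ 3852/37.
9² = 81 falls short of 3852/37 but 9³ = 729 reaches it, so n = 3.

3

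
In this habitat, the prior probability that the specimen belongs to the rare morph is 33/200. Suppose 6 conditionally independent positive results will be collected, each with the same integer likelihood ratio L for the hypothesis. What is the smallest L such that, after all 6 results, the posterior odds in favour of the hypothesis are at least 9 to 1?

Prior odds = 0.165/0.835 = 33/167.
Target odds = 9.
Need L⁶ ≥ 9 ÷ (33/167) = 501/11.
1⁶ = 1 < 501/11 ≤ 64 = 2⁶, so L = 2.

2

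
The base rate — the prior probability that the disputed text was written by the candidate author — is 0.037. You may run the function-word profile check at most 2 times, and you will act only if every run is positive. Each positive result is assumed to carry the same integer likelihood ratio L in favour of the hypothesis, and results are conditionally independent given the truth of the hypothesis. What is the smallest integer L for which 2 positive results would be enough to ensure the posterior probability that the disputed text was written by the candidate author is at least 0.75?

Prior odds = 0.037/0.963 = 37/963.
Target odds = 0.75/0.25 = 3.
Need L² ≥ 3 ÷ (37/963) = 2889/37.
8² = 64 < 2889/37 ≤ 81 = 9², so L = 9.

9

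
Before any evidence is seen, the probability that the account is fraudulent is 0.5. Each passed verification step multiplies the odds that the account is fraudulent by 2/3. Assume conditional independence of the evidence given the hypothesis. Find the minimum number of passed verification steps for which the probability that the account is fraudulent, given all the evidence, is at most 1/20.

8

Prior odds = 0.5/0.5 = 1.
Likelihood ratio per passed verification step = 2/3.
Target posterior odds = 0.05/0.95 = 1/19.
Need 1 × (2/3)ⁿ ≤ 1/19, i.e. (2/3)ⁿ ≤ 1/19.
(2/3)⁷ = 128/2187 is still above 1/19 but (2/3)⁸ = 256/6561 is at or below it, so n = 8.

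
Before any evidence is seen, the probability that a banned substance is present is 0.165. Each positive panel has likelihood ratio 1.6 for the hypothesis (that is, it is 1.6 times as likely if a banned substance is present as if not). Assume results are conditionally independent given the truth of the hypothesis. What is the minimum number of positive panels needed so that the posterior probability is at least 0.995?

Prior odds = 0.165/0.835 = 33/167.
Likelihood ratio per positive panel = 1.6.
Target posterior odds = 0.995/0.005 = 199.
Need (33/167) × 1.6ⁿ ≥ 199, i.e. 1.6ⁿ ≥ 33233/33.
1.6¹⁴ ≈720.576 falls short of 33233/33 but 1.6¹⁵ ≈1152.92 reaches it, so n = 15.

15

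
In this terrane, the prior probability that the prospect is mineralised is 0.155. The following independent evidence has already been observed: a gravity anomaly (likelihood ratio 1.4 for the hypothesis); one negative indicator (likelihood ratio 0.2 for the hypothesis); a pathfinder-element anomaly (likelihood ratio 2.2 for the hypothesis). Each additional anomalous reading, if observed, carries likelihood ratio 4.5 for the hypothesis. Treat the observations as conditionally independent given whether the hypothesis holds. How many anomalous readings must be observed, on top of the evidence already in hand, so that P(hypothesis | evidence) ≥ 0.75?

3

Prior odds = 0.155/0.845 = 31/169.
Combined Bayes factor of the evidence already in hand = 1.4 × 0.2 × 2.2 = 0.616.
Odds after that evidence = (31/169) × 0.616 = 2387/21125.
Target odds = 0.75/0.25 = 3.
Need 4.5ⁿ ≥ 3 ÷ (2387/21125) = 63375/2387.
4.5² = 20.25 falls short of 63375/2387 but 4.5³ = 91.125 reaches it, so n = 3.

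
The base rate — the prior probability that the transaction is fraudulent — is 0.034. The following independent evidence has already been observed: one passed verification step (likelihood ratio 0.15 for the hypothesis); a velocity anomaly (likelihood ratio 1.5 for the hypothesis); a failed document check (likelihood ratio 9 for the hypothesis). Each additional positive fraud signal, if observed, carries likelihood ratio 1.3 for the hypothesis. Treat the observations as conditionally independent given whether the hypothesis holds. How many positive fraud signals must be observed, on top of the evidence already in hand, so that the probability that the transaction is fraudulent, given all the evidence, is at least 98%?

Prior odds = 0.034/0.966 = 17/483.
Combined Bayes factor of the evidence already in hand = 0.15 × 1.5 × 9 = 2.025.
Odds after that evidence = (17/483) × 2.025 = 459/6440.
Target odds = 0.98/0.02 = 49.
Need 1.3ⁿ ≥ 49 ÷ (459/6440) = 315560/459.
1.3²⁴ ≈542.801 falls short of 315560/459 but 1.3²⁵ ≈705.641 reaches it, so n = 25.

25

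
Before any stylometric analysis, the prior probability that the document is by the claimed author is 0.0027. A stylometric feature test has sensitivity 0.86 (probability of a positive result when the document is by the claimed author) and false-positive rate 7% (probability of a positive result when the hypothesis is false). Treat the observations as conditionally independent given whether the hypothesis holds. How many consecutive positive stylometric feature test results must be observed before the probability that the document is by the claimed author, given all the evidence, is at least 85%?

4

Prior odds: 0.0027 ÷ 0.9973 = 27/9973.
Likelihood ratio of a positive result = 0.86/0.07 = 86/7.
Target odds: 0.85 ÷ 0.15 = 17/3.
Need (27/9973) × (86/7)ⁿ ≥ 17/3, i.e. (86/7)ⁿ ≥ 169541/81.
(86/7)³ = 636056/343 falls short of 169541/81 but (86/7)⁴ = 54700816/2401 reaches it, so n = 4.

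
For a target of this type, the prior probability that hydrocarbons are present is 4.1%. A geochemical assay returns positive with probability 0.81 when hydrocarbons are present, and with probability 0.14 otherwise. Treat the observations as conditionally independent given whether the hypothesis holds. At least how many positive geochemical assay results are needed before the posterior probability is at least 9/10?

Prior odds: 0.041 ÷ 0.959 = 41/959.
Likelihood ratio of a positive result = 0.81/0.14 = 81/14.
Target odds: 0.9 ÷ 0.1 = 9.
Require (81/14)ⁿ ≥ 9 ÷ (41/959) = 8631/41.
(81/14)³ = 531441/2744 falls short of 8631/41 but (81/14)⁴ = 43046721/38416 reaches it, so n = 4.

4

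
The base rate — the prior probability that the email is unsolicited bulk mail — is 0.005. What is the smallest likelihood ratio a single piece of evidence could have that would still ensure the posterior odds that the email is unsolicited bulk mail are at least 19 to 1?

3781

Prior odds = 0.005/0.995 = 1/199.
Target odds = 19.
Required Bayes factor = 19 ÷ (1/199) = 3781.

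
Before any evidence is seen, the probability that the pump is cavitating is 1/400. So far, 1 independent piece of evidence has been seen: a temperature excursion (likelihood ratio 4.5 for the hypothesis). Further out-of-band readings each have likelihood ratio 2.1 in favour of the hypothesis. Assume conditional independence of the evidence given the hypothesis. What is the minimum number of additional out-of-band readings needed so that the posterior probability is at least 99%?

13

Prior odds = 0.0025/0.9975 = 1/399.
Bayes factor of the evidence already in hand = 4.5.
Odds after that evidence = (1/399) × 4.5 = 3/266.
Target odds = 0.99/0.01 = 99.
Need 2.1ⁿ ≥ 99 ÷ (3/266) = 8778.
2.1¹² ≈7355.83 falls short of 8778 but 2.1¹³ ≈15447.2 reaches it, so n = 13.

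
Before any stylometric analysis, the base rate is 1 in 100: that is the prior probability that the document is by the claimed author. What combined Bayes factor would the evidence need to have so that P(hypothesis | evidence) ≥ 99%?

9801

Prior odds = 0.01/0.99 = 1/99.
Target odds = 0.99/0.01 = 99.
Required Bayes factor = 99 ÷ (1/99) = 9801.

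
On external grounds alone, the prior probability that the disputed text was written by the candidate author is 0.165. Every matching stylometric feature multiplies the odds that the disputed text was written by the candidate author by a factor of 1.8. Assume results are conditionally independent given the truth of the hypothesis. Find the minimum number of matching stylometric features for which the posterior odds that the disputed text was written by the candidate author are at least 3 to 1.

Prior odds = 0.165/0.835 = 33/167.
Likelihood ratio per matching stylometric feature = 1.8.
Target odds = 3.
Require 1.8ⁿ ≥ 3 ÷ (33/167) = 167/11.
1.8⁴ = 10.4976 falls short of 167/11 but 1.8⁵ = 18.89568 reaches it, so n = 5.

5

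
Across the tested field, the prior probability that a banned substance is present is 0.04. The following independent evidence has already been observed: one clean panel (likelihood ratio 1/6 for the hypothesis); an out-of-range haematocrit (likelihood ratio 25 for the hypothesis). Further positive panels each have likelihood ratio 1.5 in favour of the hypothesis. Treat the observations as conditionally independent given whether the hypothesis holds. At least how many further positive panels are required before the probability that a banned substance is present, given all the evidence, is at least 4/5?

Prior odds = 0.04/0.96 = 1/24.
Combined Bayes factor of the evidence already in hand = (1/6) × 25 = 25/6.
Odds after that evidence = (1/24) × 25/6 = 25/144.
Target odds = 0.8/0.2 = 4.
Need 1.5ⁿ ≥ 4 ÷ (25/144) = 23.04.
1.5⁷ = 17.0859375 falls short of 23.04 but 1.5⁸ = 25.62890625 reaches it, so n = 8.

8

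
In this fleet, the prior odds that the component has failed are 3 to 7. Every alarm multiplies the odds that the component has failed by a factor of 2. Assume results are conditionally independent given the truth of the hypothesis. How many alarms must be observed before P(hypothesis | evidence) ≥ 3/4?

Prior odds = 3/7.
Likelihood ratio per alarm = 2.
Target posterior odds = 0.75/0.25 = 3.
Require 2ⁿ ≥ 3 ÷ (3/7) = 7.
2² = 4 falls short of 7 but 2³ = 8 reaches it, so n = 3.

3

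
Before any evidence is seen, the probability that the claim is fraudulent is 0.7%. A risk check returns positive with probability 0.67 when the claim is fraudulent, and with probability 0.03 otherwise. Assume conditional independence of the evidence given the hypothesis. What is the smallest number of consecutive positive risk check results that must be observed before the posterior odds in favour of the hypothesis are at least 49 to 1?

Prior odds = 0.007/0.993 = 7/993.
Likelihood ratio of a positive result = 0.67/0.03 = 67/3.
Target odds = 49.
Need (7/993) × (67/3)ⁿ ≥ 49, i.e. (67/3)ⁿ ≥ 6951.
(67/3)² = 4489/9 falls short of 6951 but (67/3)³ = 300763/27 reaches it, so n = 3.

3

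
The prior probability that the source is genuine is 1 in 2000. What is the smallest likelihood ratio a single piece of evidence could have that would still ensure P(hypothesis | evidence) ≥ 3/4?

5997

Prior odds = 0.0005/0.9995 = 1/1999.
Target odds = 0.75/0.25 = 3.
Required Bayes factor = 3 ÷ (1/1999) = 5997.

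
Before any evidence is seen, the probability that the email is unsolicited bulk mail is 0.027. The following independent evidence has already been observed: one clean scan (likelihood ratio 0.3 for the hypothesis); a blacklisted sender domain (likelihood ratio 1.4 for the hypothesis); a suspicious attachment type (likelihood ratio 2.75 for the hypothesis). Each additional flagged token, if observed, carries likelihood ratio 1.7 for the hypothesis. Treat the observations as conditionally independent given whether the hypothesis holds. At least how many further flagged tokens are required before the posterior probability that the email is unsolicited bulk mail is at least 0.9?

Prior odds = 0.027/0.973 = 27/973.
Combined Bayes factor of the evidence already in hand = 0.3 × 1.4 × 2.75 = 1.155.
Odds after that evidence = (27/973) × 1.155 = 891/27800.
Target odds = 0.9/0.1 = 9.
Need 1.7ⁿ ≥ 9 ÷ (891/27800) = 27800/99.
1.7¹⁰ ≈201.599 falls short of 27800/99 but 1.7¹¹ ≈342.719 reaches it, so n = 11.

11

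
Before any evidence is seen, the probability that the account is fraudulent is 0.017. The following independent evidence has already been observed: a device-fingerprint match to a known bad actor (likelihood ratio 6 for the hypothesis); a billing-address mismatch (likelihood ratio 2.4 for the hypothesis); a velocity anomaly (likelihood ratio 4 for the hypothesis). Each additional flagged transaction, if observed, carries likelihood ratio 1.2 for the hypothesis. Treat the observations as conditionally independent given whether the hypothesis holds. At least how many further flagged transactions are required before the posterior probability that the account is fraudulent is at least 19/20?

Prior odds = 0.017/0.983 = 17/983.
Combined Bayes factor of the evidence already in hand = 6 × 2.4 × 4 = 57.6.
Odds after that evidence = (17/983) × 57.6 = 4896/4915.
Target odds = 0.95/0.05 = 19.
Need 1.2ⁿ ≥ 19 ÷ (4896/4915) = 93385/4896.
1.2¹⁶ ≈18.4884 falls short of 93385/4896 but 1.2¹⁷ ≈22.1861 reaches it, so n = 17.

17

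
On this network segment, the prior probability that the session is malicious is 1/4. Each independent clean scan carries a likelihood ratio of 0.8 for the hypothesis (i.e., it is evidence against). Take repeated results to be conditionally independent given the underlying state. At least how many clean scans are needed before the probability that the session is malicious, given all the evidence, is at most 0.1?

5

Prior odds: 0.25 ÷ 0.75 = 1/3.
Likelihood ratio per clean scan = 0.8.
Target posterior odds = 0.1/0.9 = 1/9.
Require 0.8ⁿ ≤ 1/9 ÷ (1/3) = 1/3.
0.8⁴ = 0.4096 is still above 1/3 but 0.8⁵ = 0.32768 is at or below it, so n = 5.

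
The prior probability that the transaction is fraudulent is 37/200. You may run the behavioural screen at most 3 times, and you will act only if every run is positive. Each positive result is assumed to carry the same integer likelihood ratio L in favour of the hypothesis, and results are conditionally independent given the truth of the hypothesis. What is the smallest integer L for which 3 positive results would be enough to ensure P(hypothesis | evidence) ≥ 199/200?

Prior odds = 0.185/0.815 = 37/163.
Target odds = 0.995/0.005 = 199.
Need L³ ≥ 199 ÷ (37/163) = 32437/37.
9³ = 729 < 32437/37 ≤ 1000 = 10³, so L = 10.

10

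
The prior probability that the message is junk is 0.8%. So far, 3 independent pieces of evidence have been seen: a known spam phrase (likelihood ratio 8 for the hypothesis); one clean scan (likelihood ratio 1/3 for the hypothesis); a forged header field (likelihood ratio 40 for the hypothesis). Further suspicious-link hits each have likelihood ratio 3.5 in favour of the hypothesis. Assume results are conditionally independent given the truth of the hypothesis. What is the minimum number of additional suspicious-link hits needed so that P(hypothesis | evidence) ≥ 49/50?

4

Prior odds = 0.008/0.992 = 1/124.
Combined Bayes factor of the evidence already in hand = 8 × (1/3) × 40 = 320/3.
Odds after that evidence = (1/124) × 320/3 = 80/93.
Target odds = 0.98/0.02 = 49.
Need 3.5ⁿ ≥ 49 ÷ (80/93) = 56.9625.
3.5³ = 42.875 falls short of 56.9625 but 3.5⁴ = 150.0625 reaches it, so n = 4.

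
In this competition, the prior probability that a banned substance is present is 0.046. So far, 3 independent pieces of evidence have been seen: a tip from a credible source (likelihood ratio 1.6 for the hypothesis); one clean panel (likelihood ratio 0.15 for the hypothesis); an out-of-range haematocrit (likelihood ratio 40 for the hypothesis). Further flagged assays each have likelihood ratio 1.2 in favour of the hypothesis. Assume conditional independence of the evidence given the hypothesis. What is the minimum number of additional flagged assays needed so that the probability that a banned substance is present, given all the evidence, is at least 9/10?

Prior odds = 0.046/0.954 = 23/477.
Combined Bayes factor of the evidence already in hand = 1.6 × 0.15 × 40 = 9.6.
Odds after that evidence = (23/477) × 9.6 = 368/795.
Target odds = 0.9/0.1 = 9.
Need 1.2ⁿ ≥ 9 ÷ (368/795) = 7155/368.
1.2¹⁶ ≈18.4884 falls short of 7155/368 but 1.2¹⁷ ≈22.1861 reaches it, so n = 17.

17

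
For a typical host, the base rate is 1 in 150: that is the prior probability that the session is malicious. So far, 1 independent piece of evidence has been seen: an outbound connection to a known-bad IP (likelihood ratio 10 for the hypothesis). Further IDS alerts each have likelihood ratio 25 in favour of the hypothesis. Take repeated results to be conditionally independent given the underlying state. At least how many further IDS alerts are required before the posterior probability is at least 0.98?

Prior odds = (1/150)/(149/150) = 1/149.
Bayes factor of the evidence already in hand = 10.
Odds after that evidence = (1/149) × 10 = 10/149.
Target odds = 0.98/0.02 = 49.
Need 25ⁿ ≥ 49 ÷ (10/149) = 730.1.
25² = 625 falls short of 730.1 but 25³ = 15625 reaches it, so n = 3.

3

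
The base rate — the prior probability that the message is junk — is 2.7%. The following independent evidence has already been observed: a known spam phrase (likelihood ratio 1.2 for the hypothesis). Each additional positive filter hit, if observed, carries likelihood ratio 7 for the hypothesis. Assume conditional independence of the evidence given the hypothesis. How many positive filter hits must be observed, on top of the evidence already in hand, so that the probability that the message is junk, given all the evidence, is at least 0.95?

Prior odds = 0.027/0.973 = 27/973.
Bayes factor of the evidence already in hand = 1.2.
Odds after that evidence = (27/973) × 1.2 = 162/4865.
Target odds = 0.95/0.05 = 19.
Need 7ⁿ ≥ 19 ÷ (162/4865) = 92435/162.
7³ = 343 falls short of 92435/162 but 7⁴ = 2401 reaches it, so n = 4.

4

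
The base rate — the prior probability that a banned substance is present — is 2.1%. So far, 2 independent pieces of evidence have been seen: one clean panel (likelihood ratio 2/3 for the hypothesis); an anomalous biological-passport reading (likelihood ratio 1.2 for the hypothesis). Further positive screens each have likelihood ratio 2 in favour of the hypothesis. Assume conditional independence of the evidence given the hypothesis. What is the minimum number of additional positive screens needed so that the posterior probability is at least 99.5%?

14

Prior odds = 0.021/0.979 = 21/979.
Combined Bayes factor of the evidence already in hand = (2/3) × 1.2 = 0.8.
Odds after that evidence = (21/979) × 0.8 = 84/4895.
Target odds = 0.995/0.005 = 199.
Need 2ⁿ ≥ 199 ÷ (84/4895) = 974105/84.
2¹³ = 8192 falls short of 974105/84 but 2¹⁴ = 16384 reaches it, so n = 14.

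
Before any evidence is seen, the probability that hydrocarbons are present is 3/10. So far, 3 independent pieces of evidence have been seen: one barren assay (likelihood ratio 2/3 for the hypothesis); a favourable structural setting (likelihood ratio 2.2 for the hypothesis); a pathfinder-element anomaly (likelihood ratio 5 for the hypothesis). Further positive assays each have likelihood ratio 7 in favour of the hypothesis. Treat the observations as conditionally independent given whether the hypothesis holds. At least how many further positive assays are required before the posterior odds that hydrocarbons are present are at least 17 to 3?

1

Prior odds = 0.3/0.7 = 3/7.
Combined Bayes factor of the evidence already in hand = (2/3) × 2.2 × 5 = 22/3.
Odds after that evidence = (3/7) × 22/3 = 22/7.
Target odds = 17/3.
Need 7ⁿ ≥ 17/3 ÷ (22/7) = 119/66.
7¹ = 7, which meets the required 119/66; so n = 1.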